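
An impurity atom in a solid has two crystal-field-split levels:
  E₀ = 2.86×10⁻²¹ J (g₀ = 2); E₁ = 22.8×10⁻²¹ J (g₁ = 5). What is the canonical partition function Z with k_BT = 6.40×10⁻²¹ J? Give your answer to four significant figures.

Eᵢ/kT = 0.446875, 3.56250.
Z = Σ gᵢe^(−Eᵢ/kT) = 2·e^(−0.446875) + 5·e^(−3.56250) = 1.27925 + 0.141839 = 1.42109.

Z = 1.421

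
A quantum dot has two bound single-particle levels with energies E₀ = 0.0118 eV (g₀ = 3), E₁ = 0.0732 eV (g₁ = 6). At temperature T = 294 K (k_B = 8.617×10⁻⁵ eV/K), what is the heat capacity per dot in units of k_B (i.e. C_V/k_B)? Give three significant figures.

0.751

k_BT = 8.617×10⁻⁵ × 294 K = 0.025334 eV.
Eᵢ/kT = 0.46578, 2.8894.
Z = Σ gᵢe^(−Eᵢ/kT) = 3·e^(−0.46578) + 6·e^(−2.8894) = 1.8829 + 0.33366 = 2.2166.
⟨E⟩ = 0.021042 eV, ⟨E²⟩ = 0.00092484 eV².
C_V/k_B = (⟨E²⟩ − ⟨E⟩²)/(kT)² = (0.00092484 − 0.00044277)/0.00064181 = 0.751.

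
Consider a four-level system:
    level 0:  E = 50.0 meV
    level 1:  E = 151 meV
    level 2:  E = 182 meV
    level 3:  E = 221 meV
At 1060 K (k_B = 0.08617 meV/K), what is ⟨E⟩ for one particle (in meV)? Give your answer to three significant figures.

k_BT = 0.08617 × 1060 K = 91.340 meV.
Eᵢ/kT = 0.54741, 1.6532, 1.9926, 2.4195.
Z = Σ e^(−Eᵢ/kT) = e^(−0.54741) + e^(−1.6532) + e^(−1.9926) + e^(−2.4195) = 0.57845 + 0.19144 + 0.13634 + 0.088966 = 0.99520.
⟨E⟩ = Σ Eᵢ e^(−Eᵢ/kT) / Z = (50.0·0.57845 + 151·0.19144 + 182·0.13634 + 221·0.088966) / 0.99520 = 103 meV.

103 meV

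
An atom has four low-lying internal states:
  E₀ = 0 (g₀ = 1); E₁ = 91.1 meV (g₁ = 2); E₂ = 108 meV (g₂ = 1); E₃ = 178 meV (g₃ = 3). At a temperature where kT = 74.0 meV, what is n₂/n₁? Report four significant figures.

0.3979

n₂/n₁ = (g₂/g₁) exp[−(E₂−E₁)/kT] = (1/2) × exp(−(16.9 meV)/(74.0 meV)) = (1/2) × exp(-0.228378) = 0.3979.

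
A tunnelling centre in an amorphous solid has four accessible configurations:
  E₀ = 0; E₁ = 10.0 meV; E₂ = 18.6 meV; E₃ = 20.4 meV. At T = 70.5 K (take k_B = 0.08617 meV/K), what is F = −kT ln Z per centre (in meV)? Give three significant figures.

-1.47 meV

k_BT = 0.08617 × 70.5 K = 6.0750 meV.
Eᵢ/kT = 0, 1.6461, 3.0617, 3.3580.
Z = Σ e^(−Eᵢ/kT) = e^(−0) + e^(−1.6461) + e^(−3.0617) + e^(−3.3580) = 1.0000 + 0.19280 + 0.046808 + 0.034805 = 1.2744.
F = −kT ln Z = −6.0750 × ln(1.2744) = −6.0750 × 0.24248 = -1.47 meV.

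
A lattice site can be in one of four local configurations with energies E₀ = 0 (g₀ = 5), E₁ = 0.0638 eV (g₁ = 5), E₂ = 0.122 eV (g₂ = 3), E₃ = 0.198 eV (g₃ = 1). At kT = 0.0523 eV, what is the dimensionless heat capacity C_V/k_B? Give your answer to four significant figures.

0.4619

Eᵢ/kT = 0, 1.21989, 2.33270, 3.78585.
Z = Σ gᵢe^(−Eᵢ/kT) = 5·e^(−0) + 5·e^(−1.21989) + 3·e^(−2.33270) + 1·e^(−3.78585) = 5.00000 + 1.47631 + 0.291100 + 0.0226896 = 6.79010.
⟨E⟩ = 0.0197634 eV, ⟨E²⟩ = 0.00165410 eV².
C_V/k_B = (⟨E²⟩ − ⟨E⟩²)/(kT)² = (0.00165410 − 0.000390592)/0.00273529 = 0.4619.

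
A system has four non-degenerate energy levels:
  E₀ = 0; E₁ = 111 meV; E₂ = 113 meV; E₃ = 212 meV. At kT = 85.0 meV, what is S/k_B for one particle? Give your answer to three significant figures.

1.04

Eᵢ/kT = 0, 1.3059, 1.3294, 2.4941.
Z = Σ e^(−Eᵢ/kT) = e^(−0) + e^(−1.3059) + e^(−1.3294) + e^(−2.4941) = 1.0000 + 0.27093 + 0.26464 + 0.082571 = 1.6181.
⟨E⟩ = Σ EᵢPᵢ = 47.885 meV.
S/k_B = ln Z + ⟨E⟩/kT = ln(1.6181) + 47.885/85.0 = 0.48125 + 0.56335 = 1.04.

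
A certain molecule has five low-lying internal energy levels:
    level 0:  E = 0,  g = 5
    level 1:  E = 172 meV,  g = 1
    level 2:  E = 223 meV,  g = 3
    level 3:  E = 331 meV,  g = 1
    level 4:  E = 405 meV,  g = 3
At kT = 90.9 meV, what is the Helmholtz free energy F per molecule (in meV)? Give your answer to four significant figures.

Eᵢ/kT = 0, 1.89219, 2.45325, 3.64136, 4.45545.
Z = Σ gᵢe^(−Eᵢ/kT) = 5·e^(−0) + 1·e^(−1.89219) + 3·e^(−2.45325) + 1·e^(−3.64136) + 3·e^(−4.45545) = 5.00000 + 0.150741 + 0.258041 + 0.0262167 + 0.0348453 = 5.46984.
F = −kT ln Z = −90.9 × ln(5.46984) = −90.9 × 1.69925 = -154.5 meV.

-154.5 meV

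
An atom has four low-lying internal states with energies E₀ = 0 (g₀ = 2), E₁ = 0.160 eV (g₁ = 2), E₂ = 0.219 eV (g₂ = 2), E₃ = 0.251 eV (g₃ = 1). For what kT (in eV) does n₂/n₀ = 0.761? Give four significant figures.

n₂/n₀ = (g₂/g₀) exp[−(E₂−E₀)/kT] = 0.761.
⇒ (E₂−E₀)/kT = ln((2/2)/0.761) = ln(1.31406) = 0.273122.
kT = 0.219 eV / 0.273122 = 0.8018 eV.

0.8018 eV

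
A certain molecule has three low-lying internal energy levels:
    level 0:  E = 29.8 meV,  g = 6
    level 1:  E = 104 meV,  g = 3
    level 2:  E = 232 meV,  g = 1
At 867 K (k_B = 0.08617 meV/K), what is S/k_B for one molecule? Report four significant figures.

2.150

k_BT = 0.08617 × 867 K = 74.7094 meV.
Eᵢ/kT = 0.398879, 1.39206, 3.10537.
Z = Σ gᵢe^(−Eᵢ/kT) = 6·e^(−0.398879) + 3·e^(−1.39206) + 1·e^(−3.10537) = 4.02643 + 0.745688 + 0.0448079 = 4.81693.
⟨E⟩ = Σ EᵢPᵢ = 43.1675 meV.
S/k_B = ln Z + ⟨E⟩/kT = ln(4.81693) + 43.1675/74.7094 = 1.57214 + 0.577805 = 2.150.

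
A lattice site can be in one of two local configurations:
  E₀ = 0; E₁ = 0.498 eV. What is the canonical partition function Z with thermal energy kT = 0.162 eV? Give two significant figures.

Eᵢ/kT = 0, 3.074.
Z = Σ e^(−Eᵢ/kT) = e^(−0) + e^(−3.074) = 1.000 + 0.04624 = 1.046.

Z = 1.0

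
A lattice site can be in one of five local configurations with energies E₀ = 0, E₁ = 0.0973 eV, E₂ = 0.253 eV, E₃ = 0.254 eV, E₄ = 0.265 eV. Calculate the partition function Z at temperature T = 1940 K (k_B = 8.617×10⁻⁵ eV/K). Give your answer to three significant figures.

k_BT = 8.617×10⁻⁵ × 1940 K = 0.16717 eV.
Eᵢ/kT = 0, 0.58204, 1.5134, 1.5194, 1.5852.
Z = Σ e^(−Eᵢ/kT) = e^(−0) + e^(−0.58204) + e^(−1.5134) + e^(−1.5194) + e^(−1.5852) = 1.0000 + 0.55876 + 0.22016 + 0.21884 + 0.20491 = 2.2027.

Z = 2.20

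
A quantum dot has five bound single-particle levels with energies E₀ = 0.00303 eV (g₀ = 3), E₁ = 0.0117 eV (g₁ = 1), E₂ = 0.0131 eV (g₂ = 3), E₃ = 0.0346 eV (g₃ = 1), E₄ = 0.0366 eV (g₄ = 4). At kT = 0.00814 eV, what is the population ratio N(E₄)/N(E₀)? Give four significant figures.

0.02157

n₄/n₀ = (g₄/g₀) exp[−(E₄−E₀)/kT] = (4/3) × exp(−(0.03357 eV)/(0.00814 eV)) = (4/3) × exp(-4.12408) = 0.02157.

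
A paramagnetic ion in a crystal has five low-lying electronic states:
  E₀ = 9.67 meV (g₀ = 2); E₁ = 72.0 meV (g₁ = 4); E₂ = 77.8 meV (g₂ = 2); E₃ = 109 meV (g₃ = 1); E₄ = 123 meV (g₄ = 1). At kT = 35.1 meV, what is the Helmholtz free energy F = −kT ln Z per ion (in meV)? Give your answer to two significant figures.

Eᵢ/kT = 0.2755, 2.051, 2.217, 3.105, 3.504.
Z = Σ gᵢe^(−Eᵢ/kT) = 2·e^(−0.2755) + 4·e^(−2.051) + 2·e^(−2.217) + 1·e^(−3.105) + 1·e^(−3.504) = 1.518 + 0.5144 + 0.2179 + 0.04482 + 0.03008 = 2.325.
F = −kT ln Z = −35.1 × ln(2.325) = −35.1 × 0.8437 = -30 meV.

-30 meV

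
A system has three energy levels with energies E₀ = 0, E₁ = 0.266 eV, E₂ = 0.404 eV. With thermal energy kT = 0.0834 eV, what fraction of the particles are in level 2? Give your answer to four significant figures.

0.007506

Eᵢ/kT = 0, 3.18945, 4.84412.
Z = Σ e^(−Eᵢ/kT) = e^(−0) + e^(−3.18945) + e^(−4.84412) = 1.00000 + 0.0411945 + 0.00787454 = 1.04907.
P₂ = e^(−E₂/kT) / Z = 0.00787454/1.04907 = 0.007506.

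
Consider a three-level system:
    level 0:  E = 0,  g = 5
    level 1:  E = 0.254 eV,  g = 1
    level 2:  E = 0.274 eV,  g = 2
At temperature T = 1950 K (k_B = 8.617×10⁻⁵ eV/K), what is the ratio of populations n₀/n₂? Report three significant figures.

12.8

k_BT = 8.617×10⁻⁵ × 1950 K = 0.16803 eV.
n₀/n₂ = (g₀/g₂) exp[−(E₀−E₂)/kT] = (5/2) × exp(−(-0.274 eV)/(0.16803 eV)) = (5/2) × exp(1.6307) = 12.8.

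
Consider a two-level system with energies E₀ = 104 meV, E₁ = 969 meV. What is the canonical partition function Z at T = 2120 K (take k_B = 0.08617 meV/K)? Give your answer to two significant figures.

Z = 0.57

k_BT = 0.08617 × 2120 K = 182.7 meV.
Eᵢ/kT = 0.5692, 5.304.
Z = Σ e^(−Eᵢ/kT) = e^(−0.5692) + e^(−5.304) = 0.5660 + 0.004972 = 0.5710.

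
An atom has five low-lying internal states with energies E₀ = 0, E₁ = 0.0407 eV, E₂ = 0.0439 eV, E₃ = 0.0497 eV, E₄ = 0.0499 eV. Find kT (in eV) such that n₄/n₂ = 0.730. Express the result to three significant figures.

n₄/n₂ = exp[−(E₄−E₂)/kT] = 0.730.
⇒ (E₄−E₂)/kT = ln(1/0.730) = ln(1.3699) = 0.31474.
kT = 0.0060 eV / 0.31474 = 0.0191 eV.

0.0191 eV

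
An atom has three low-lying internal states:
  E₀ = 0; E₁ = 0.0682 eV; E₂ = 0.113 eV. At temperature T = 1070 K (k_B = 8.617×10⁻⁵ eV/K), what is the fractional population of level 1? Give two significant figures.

k_BT = 8.617×10⁻⁵ × 1070 K = 0.09220 eV.
Eᵢ/kT = 0, 0.7397, 1.226.
Z = Σ e^(−Eᵢ/kT) = e^(−0) + e^(−0.7397) + e^(−1.226) = 1.000 + 0.4773 + 0.2935 = 1.771.
P₁ = e^(−E₁/kT) / Z = 0.4773/1.771 = 0.27.

0.27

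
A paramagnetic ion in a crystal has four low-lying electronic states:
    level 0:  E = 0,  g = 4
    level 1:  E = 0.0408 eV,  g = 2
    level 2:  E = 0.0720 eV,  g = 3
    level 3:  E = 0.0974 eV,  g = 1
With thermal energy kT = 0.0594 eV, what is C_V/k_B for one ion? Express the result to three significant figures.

0.261

Eᵢ/kT = 0, 0.68687, 1.2121, 1.6397.
Z = Σ gᵢe^(−Eᵢ/kT) = 4·e^(−0) + 2·e^(−0.68687) + 3·e^(−1.2121) + 1·e^(−1.6397) = 4.0000 + 1.0063 + 0.89272 + 0.19404 = 6.0931.
⟨E⟩ = 0.020389 eV, ⟨E²⟩ = 0.0013366 eV².
C_V/k_B = (⟨E²⟩ − ⟨E⟩²)/(kT)² = (0.0013366 − 0.00041571)/0.0035284 = 0.261.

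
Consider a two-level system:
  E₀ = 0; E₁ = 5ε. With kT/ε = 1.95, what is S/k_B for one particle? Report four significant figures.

Eᵢ/kT = 0, 2.56410.
Z = Σ e^(−Eᵢ/kT) = e^(−0) + e^(−2.56410) = 1.00000 + 0.0769884 = 1.07699.
⟨E⟩ = Σ EᵢPᵢ = 0.357424 ε.
S/k_B = ln Z + ⟨E⟩/kT = ln(1.07699) + 0.357424/1.95 = 0.0741701 + 0.183294 = 0.2575.

0.2575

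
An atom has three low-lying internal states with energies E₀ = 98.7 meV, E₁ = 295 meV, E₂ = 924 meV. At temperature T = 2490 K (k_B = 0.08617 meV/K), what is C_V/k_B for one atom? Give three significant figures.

0.358

k_BT = 0.08617 × 2490 K = 214.56 meV.
Eᵢ/kT = 0.46001, 1.3749, 4.3065.
Z = Σ e^(−Eᵢ/kT) = e^(−0.46001) + e^(−1.3749) + e^(−4.3065) = 0.63128 + 0.25286 + 0.013481 = 0.89762.
⟨E⟩ = 166.39 meV, ⟨E²⟩ = 44189 meV².
C_V/k_B = (⟨E²⟩ − ⟨E⟩²)/(kT)² = (44189 − 27686)/46036 = 0.358.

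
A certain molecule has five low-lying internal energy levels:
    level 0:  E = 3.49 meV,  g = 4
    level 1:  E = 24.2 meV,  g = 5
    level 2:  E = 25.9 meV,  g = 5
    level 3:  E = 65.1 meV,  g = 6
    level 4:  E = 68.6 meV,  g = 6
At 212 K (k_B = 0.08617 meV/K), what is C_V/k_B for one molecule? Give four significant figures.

k_BT = 0.08617 × 212 K = 18.2680 meV.
Eᵢ/kT = 0.191044, 1.32472, 1.41778, 3.56361, 3.75520.
Z = Σ gᵢe^(−Eᵢ/kT) = 4·e^(−0.191044) + 5·e^(−1.32472) + 5·e^(−1.41778) + 6·e^(−3.56361) + 6·e^(−3.75520) = 3.30438 + 1.32939 + 1.21126 + 0.170018 + 0.140375 = 6.15542.
⟨E⟩ = 15.5591 meV, ⟨E²⟩ = 489.399 meV².
C_V/k_B = (⟨E²⟩ − ⟨E⟩²)/(kT)² = (489.399 − 242.086)/333.720 = 0.7411.

0.7411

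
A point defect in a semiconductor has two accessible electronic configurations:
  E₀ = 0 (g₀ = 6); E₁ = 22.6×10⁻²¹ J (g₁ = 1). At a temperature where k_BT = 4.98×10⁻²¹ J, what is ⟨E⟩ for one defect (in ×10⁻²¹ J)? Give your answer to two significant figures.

Eᵢ/kT = 0, 4.538.
Z = Σ gᵢe^(−Eᵢ/kT) = 6·e^(−0) + 1·e^(−4.538) = 6.000 + 0.01069 = 6.011.
⟨E⟩ = Σ Eᵢ gᵢe^(−Eᵢ/kT) / Z = (0·6.000 + 22.6·0.01069) / 6.011 = 0.040 ×10⁻²¹ J.

0.040 ×10⁻²¹ J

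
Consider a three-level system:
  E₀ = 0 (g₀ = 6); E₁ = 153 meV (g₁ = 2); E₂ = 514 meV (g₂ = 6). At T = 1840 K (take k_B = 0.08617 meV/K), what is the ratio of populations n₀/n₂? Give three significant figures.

k_BT = 0.08617 × 1840 K = 158.55 meV.
n₀/n₂ = (g₀/g₂) exp[−(E₀−E₂)/kT] = (6/6) × exp(−(-514 meV)/(158.55 meV)) = (6/6) × exp(3.2419) = 25.6.

25.6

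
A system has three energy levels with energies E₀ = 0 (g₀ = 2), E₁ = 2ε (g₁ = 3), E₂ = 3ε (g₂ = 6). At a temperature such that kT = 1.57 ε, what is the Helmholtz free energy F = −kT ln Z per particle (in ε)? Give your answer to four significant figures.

-2.065 ε

Eᵢ/kT = 0, 1.27389, 1.91083.
Z = Σ gᵢe^(−Eᵢ/kT) = 2·e^(−0) + 3·e^(−1.27389) + 6·e^(−1.91083) = 2.00000 + 0.839224 + 0.887745 = 3.72697.
F = −kT ln Z = −1.57 × ln(3.72697) = −1.57 × 1.31560 = -2.065 ε.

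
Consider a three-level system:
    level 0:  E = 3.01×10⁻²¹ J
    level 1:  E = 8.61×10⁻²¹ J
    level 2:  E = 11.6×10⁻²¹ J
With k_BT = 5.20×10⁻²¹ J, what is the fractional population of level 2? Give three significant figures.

Eᵢ/kT = 0.57885, 1.6558, 2.2308.
Z = Σ e^(−Eᵢ/kT) = e^(−0.57885) + e^(−1.6558) + e^(−2.2308) = 0.56054 + 0.19094 + 0.10744 = 0.85892.
P₂ = e^(−E₂/kT) / Z = 0.10744/0.85892 = 0.125.

0.125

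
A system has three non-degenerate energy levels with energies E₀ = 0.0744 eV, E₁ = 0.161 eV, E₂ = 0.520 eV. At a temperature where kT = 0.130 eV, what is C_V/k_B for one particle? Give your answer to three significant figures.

0.308

Eᵢ/kT = 0.57231, 1.2385, 4.0000.
Z = Σ e^(−Eᵢ/kT) = e^(−0.57231) + e^(−1.2385) + e^(−4.0000) = 0.56422 + 0.28982 + 0.018316 = 0.87236.
⟨E⟩ = 0.11253 eV, ⟨E²⟩ = 0.017869 eV².
C_V/k_B = (⟨E²⟩ − ⟨E⟩²)/(kT)² = (0.017869 − 0.012663)/0.016900 = 0.308.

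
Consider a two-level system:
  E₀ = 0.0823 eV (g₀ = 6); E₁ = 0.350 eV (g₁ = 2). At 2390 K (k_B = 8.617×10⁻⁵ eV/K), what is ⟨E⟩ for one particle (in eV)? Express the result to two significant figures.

0.10 eV

k_BT = 8.617×10⁻⁵ × 2390 K = 0.2059 eV.
Eᵢ/kT = 0.3997, 1.700.
Z = Σ gᵢe^(−Eᵢ/kT) = 6·e^(−0.3997) + 2·e^(−1.700) = 4.023 + 0.3654 = 4.388.
⟨E⟩ = Σ Eᵢ gᵢe^(−Eᵢ/kT) / Z = (0.0823·4.023 + 0.350·0.3654) / 4.388 = 0.10 eV.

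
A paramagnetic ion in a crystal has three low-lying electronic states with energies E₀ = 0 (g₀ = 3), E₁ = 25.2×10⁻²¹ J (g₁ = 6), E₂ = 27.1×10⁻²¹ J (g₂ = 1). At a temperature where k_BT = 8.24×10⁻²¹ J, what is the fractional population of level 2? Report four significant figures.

0.01124

Eᵢ/kT = 0, 3.05825, 3.28883.
Z = Σ gᵢe^(−Eᵢ/kT) = 3·e^(−0) + 6·e^(−3.05825) + 1·e^(−3.28883) = 3.00000 + 0.281819 + 0.0372975 = 3.31912.
P₂ = g₂ e^(−E₂/kT) / Z = 0.0372975/3.31912 = 0.01124.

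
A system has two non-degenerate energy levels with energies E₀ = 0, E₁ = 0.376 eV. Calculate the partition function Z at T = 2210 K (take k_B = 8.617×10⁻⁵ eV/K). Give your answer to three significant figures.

k_BT = 8.617×10⁻⁵ × 2210 K = 0.19044 eV.
Eᵢ/kT = 0, 1.9744.
Z = Σ e^(−Eᵢ/kT) = e^(−0) + e^(−1.9744) = 1.0000 + 0.13884 = 1.1388.

Z = 1.14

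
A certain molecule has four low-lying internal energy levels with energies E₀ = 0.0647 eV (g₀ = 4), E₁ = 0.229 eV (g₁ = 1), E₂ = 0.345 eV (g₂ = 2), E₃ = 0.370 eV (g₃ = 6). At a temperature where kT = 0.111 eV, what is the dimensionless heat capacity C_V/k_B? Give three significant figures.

0.785

Eᵢ/kT = 0.58288, 2.0631, 3.1081, 3.3333.
Z = Σ gᵢe^(−Eᵢ/kT) = 4·e^(−0.58288) + 1·e^(−2.0631) + 2·e^(−3.1081) + 6·e^(−3.3333) = 2.2332 + 0.12706 + 0.089372 + 0.21405 = 2.6637.
⟨E⟩ = 0.10647 eV, ⟨E²⟩ = 0.021006 eV².
C_V/k_B = (⟨E²⟩ − ⟨E⟩²)/(kT)² = (0.021006 − 0.011336)/0.012321 = 0.785.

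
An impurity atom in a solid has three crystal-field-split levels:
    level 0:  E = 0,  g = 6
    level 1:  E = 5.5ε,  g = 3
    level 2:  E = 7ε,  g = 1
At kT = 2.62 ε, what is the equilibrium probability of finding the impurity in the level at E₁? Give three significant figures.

0.0571

Eᵢ/kT = 0, 2.0992, 2.6718.
Z = Σ gᵢe^(−Eᵢ/kT) = 6·e^(−0) + 3·e^(−2.0992) + 1·e^(−2.6718) = 6.0000 + 0.36766 + 0.069128 = 6.4368.
P₁ = g₁ e^(−E₁/kT) / Z = 0.36766/6.4368 = 0.0571.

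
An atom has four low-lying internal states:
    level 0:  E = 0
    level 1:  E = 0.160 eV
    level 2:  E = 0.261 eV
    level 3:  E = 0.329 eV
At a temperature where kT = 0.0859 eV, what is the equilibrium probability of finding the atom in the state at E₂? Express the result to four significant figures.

0.03911

Eᵢ/kT = 0, 1.86263, 3.03842, 3.83003.
Z = Σ e^(−Eᵢ/kT) = e^(−0) + e^(−1.86263) + e^(−3.03842) + e^(−3.83003) = 1.00000 + 0.155264 + 0.0479105 + 0.0217090 = 1.22488.
P₂ = e^(−E₂/kT) / Z = 0.0479105/1.22488 = 0.03911.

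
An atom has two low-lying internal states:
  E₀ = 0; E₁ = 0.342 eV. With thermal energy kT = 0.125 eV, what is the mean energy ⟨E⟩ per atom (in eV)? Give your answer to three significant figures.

0.0208 eV

Eᵢ/kT = 0, 2.7360.
Z = Σ e^(−Eᵢ/kT) = e^(−0) + e^(−2.7360) = 1.0000 + 0.064829 = 1.0648.
⟨E⟩ = Σ Eᵢ e^(−Eᵢ/kT) / Z = (0·1.0000 + 0.342·0.064829) / 1.0648 = 0.0208 eV.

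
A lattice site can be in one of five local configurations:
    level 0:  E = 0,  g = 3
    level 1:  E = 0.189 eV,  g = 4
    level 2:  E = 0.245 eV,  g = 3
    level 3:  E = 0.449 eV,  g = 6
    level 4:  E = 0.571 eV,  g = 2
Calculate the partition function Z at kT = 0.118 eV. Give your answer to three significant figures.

Eᵢ/kT = 0, 1.6017, 2.0763, 3.8051, 4.8390.
Z = Σ gᵢe^(−Eᵢ/kT) = 3·e^(−0) + 4·e^(−1.6017) + 3·e^(−2.0763) + 6·e^(−3.8051) + 2·e^(−4.8390) = 3.0000 + 0.80621 + 0.37618 + 0.13354 + 0.015830 = 4.3318.

Z = 4.33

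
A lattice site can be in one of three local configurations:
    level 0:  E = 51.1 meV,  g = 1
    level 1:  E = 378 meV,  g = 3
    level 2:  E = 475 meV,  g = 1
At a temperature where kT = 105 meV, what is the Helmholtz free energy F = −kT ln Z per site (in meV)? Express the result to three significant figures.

36.3 meV

Eᵢ/kT = 0.48667, 3.6000, 4.5238.
Z = Σ gᵢe^(−Eᵢ/kT) = 1·e^(−0.48667) + 3·e^(−3.6000) + 1·e^(−4.5238) = 0.61467 + 0.081971 + 0.010848 = 0.70749.
F = −kT ln Z = −105 × ln(0.70749) = −105 × -0.34603 = 36.3 meV.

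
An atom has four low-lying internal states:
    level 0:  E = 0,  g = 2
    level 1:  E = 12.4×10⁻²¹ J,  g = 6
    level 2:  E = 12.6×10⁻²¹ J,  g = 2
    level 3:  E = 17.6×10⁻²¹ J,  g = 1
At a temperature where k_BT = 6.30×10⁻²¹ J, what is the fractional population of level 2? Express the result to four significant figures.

0.08538

Eᵢ/kT = 0, 1.96825, 2.00000, 2.79365.
Z = Σ gᵢe^(−Eᵢ/kT) = 2·e^(−0) + 6·e^(−1.96825) + 2·e^(−2.00000) + 1·e^(−2.79365) = 2.00000 + 0.838207 + 0.270671 + 0.0611974 = 3.17008.
P₂ = g₂ e^(−E₂/kT) / Z = 0.270671/3.17008 = 0.08538.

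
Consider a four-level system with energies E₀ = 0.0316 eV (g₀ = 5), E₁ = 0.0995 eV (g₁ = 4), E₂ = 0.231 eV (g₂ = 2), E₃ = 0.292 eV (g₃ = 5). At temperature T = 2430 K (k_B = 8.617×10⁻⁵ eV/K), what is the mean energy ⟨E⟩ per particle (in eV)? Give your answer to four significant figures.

0.1034 eV

k_BT = 8.617×10⁻⁵ × 2430 K = 0.209393 eV.
Eᵢ/kT = 0.150912, 0.475183, 1.10319, 1.39451.
Z = Σ gᵢe^(−Eᵢ/kT) = 5·e^(−0.150912) + 4·e^(−0.475183) + 2·e^(−1.10319) + 5·e^(−1.39451) = 4.29962 + 2.48709 + 0.663622 + 1.23977 = 8.69010.
⟨E⟩ = Σ Eᵢ gᵢe^(−Eᵢ/kT) / Z = (0.0316·4.29962 + 0.0995·2.48709 + 0.231·0.663622 + 0.292·1.23977) / 8.69010 = 0.1034 eV.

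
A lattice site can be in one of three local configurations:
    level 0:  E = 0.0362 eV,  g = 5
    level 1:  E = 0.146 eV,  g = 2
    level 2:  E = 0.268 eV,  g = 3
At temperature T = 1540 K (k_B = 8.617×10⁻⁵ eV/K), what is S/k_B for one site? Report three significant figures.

2.11

k_BT = 8.617×10⁻⁵ × 1540 K = 0.13270 eV.
Eᵢ/kT = 0.27280, 1.1002, 2.0196.
Z = Σ gᵢe^(−Eᵢ/kT) = 5·e^(−0.27280) + 2·e^(−1.1002) + 3·e^(−2.0196) = 3.8062 + 0.66561 + 0.39813 = 4.8699.
⟨E⟩ = Σ EᵢPᵢ = 0.070158 eV.
S/k_B = ln Z + ⟨E⟩/kT = ln(4.8699) + 0.070158/0.13270 = 1.5831 + 0.52870 = 2.11.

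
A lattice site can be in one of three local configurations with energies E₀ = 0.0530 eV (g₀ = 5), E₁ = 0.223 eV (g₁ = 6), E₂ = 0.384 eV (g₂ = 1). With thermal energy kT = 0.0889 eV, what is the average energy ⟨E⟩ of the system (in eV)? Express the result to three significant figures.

Eᵢ/kT = 0.59618, 2.5084, 4.3195.
Z = Σ gᵢe^(−Eᵢ/kT) = 5·e^(−0.59618) + 6·e^(−2.5084) + 1·e^(−4.3195) = 2.7546 + 0.48839 + 0.013307 = 3.2563.
⟨E⟩ = Σ Eᵢ gᵢe^(−Eᵢ/kT) / Z = (0.0530·2.7546 + 0.223·0.48839 + 0.384·0.013307) / 3.2563 = 0.0798 eV.

0.0798 eV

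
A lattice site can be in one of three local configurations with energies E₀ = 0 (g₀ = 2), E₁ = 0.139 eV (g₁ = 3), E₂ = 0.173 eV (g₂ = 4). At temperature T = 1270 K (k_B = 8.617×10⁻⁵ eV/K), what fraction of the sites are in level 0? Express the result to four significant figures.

k_BT = 8.617×10⁻⁵ × 1270 K = 0.109436 eV.
Eᵢ/kT = 0, 1.27015, 1.58083.
Z = Σ gᵢe^(−Eᵢ/kT) = 2·e^(−0) + 3·e^(−1.27015) + 4·e^(−1.58083) = 2.00000 + 0.842369 + 0.823217 = 3.66559.
P₀ = g₀ e^(−E₀/kT) / Z = 2.00000/3.66559 = 0.5456.

0.5456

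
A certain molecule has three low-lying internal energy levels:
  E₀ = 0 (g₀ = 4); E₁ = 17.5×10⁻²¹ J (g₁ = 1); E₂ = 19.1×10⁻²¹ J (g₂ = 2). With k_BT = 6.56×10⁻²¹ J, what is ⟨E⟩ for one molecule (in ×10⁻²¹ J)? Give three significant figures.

Eᵢ/kT = 0, 2.6677, 2.9116.
Z = Σ gᵢe^(−Eᵢ/kT) = 4·e^(−0) + 1·e^(−2.6677) + 2·e^(−2.9116) = 4.0000 + 0.069412 + 0.10878 = 4.1782.
⟨E⟩ = Σ Eᵢ gᵢe^(−Eᵢ/kT) / Z = (0·4.0000 + 17.5·0.069412 + 19.1·0.10878) / 4.1782 = 0.788 ×10⁻²¹ J.

0.788 ×10⁻²¹ J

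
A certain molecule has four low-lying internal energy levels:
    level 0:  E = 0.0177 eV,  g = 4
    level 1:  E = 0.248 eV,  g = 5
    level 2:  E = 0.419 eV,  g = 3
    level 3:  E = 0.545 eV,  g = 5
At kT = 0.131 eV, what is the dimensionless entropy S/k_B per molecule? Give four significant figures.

2.080

Eᵢ/kT = 0.135115, 1.89313, 3.19847, 4.16031.
Z = Σ gᵢe^(−Eᵢ/kT) = 4·e^(−0.135115) + 5·e^(−1.89313) + 3·e^(−3.19847) + 5·e^(−4.16031) = 3.49446 + 0.752998 + 0.122474 + 0.0780136 = 4.44795.
⟨E⟩ = Σ EᵢPᵢ = 0.0769859 eV.
S/k_B = ln Z + ⟨E⟩/kT = ln(4.44795) + 0.0769859/0.131 = 1.49244 + 0.587679 = 2.080.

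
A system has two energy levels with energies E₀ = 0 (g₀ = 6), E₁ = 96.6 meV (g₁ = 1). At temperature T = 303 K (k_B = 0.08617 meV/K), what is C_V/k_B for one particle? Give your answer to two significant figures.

0.056

k_BT = 0.08617 × 303 K = 26.11 meV.
Eᵢ/kT = 0, 3.700.
Z = Σ gᵢe^(−Eᵢ/kT) = 6·e^(−0) + 1·e^(−3.700) = 6.000 + 0.02472 = 6.025.
⟨E⟩ = 0.3963 meV, ⟨E²⟩ = 38.29 meV².
C_V/k_B = (⟨E²⟩ − ⟨E⟩²)/(kT)² = (38.29 − 0.1571)/681.7 = 0.056.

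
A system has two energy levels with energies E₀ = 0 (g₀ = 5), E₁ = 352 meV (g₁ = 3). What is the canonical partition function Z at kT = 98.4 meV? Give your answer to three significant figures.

Eᵢ/kT = 0, 3.5772.
Z = Σ gᵢe^(−Eᵢ/kT) = 5·e^(−0) + 3·e^(−3.5772) = 5.0000 + 0.083862 = 5.0839.

Z = 5.08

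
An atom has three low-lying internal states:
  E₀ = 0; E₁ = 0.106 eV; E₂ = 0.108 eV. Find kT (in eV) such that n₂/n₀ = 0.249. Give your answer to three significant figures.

0.0777 eV

n₂/n₀ = exp[−(E₂−E₀)/kT] = 0.249.
⇒ (E₂−E₀)/kT = ln(1/0.249) = ln(4.0161) = 1.3903.
kT = 0.108 eV / 1.3903 = 0.0777 eV.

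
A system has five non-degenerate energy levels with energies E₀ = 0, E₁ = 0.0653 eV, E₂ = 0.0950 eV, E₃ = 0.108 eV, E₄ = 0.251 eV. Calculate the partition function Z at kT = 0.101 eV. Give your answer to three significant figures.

Eᵢ/kT = 0, 0.64653, 0.94059, 1.0693, 2.4851.
Z = Σ e^(−Eᵢ/kT) = e^(−0) + e^(−0.64653) + e^(−0.94059) + e^(−1.0693) + e^(−2.4851) = 1.0000 + 0.52386 + 0.39040 + 0.34325 + 0.083317 = 2.3408.

Z = 2.34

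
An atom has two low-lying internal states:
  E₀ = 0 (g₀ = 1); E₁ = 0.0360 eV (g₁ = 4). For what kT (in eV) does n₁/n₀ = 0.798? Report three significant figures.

0.0223 eV

n₁/n₀ = (g₁/g₀) exp[−(E₁−E₀)/kT] = 0.798.
⇒ (E₁−E₀)/kT = ln((4/1)/0.798) = ln(5.0125) = 1.6119.
kT = 0.0360 eV / 1.6119 = 0.0223 eV.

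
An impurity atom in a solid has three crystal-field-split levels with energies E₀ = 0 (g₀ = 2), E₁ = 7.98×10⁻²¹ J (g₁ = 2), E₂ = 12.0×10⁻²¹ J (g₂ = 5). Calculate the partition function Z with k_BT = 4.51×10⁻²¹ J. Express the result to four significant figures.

Eᵢ/kT = 0, 1.76940, 2.66075.
Z = Σ gᵢe^(−Eᵢ/kT) = 2·e^(−0) + 2·e^(−1.76940) + 5·e^(−2.66075) = 2.00000 + 0.340870 + 0.349479 = 2.69035.

Z = 2.690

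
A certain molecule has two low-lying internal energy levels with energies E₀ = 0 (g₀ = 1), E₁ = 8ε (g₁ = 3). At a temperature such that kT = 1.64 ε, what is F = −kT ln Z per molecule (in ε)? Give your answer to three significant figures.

Eᵢ/kT = 0, 4.8780.
Z = Σ gᵢe^(−Eᵢ/kT) = 1·e^(−0) + 3·e^(−4.8780) = 1.0000 + 0.022837 = 1.0228.
F = −kT ln Z = −1.64 × ln(1.0228) = −1.64 × 0.022544 = -0.0370 ε.

-0.0370 ε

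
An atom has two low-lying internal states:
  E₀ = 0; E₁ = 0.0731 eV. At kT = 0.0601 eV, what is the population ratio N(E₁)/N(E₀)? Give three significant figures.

n₁/n₀ = exp[−(E₁−E₀)/kT] = exp(−(0.0731 eV)/(0.0601 eV)) = exp(-1.2163) = 0.296.

0.296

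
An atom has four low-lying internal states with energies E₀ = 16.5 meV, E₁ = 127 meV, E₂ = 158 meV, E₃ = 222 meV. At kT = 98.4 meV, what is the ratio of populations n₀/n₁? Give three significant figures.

3.07

n₀/n₁ = exp[−(E₀−E₁)/kT] = exp(−(-110.5 meV)/(98.4 meV)) = exp(1.1230) = 3.07.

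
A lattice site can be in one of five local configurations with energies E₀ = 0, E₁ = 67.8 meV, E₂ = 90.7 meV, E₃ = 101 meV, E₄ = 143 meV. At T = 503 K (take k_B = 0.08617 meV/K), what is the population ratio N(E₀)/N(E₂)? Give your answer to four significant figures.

k_BT = 0.08617 × 503 K = 43.3435 meV.
n₀/n₂ = exp[−(E₀−E₂)/kT] = exp(−(-90.7 meV)/(43.3435 meV)) = exp(2.09259) = 8.106.

8.106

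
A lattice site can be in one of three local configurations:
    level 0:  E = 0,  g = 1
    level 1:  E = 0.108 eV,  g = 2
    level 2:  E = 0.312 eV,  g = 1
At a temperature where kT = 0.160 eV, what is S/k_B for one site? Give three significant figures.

Eᵢ/kT = 0, 0.67500, 1.9500.
Z = Σ gᵢe^(−Eᵢ/kT) = 1·e^(−0) + 2·e^(−0.67500) + 1·e^(−1.9500) = 1.0000 + 1.0183 + 0.14227 = 2.1606.
⟨E⟩ = Σ EᵢPᵢ = 0.071445 eV.
S/k_B = ln Z + ⟨E⟩/kT = ln(2.1606) + 0.071445/0.160 = 0.77039 + 0.44653 = 1.22.

1.22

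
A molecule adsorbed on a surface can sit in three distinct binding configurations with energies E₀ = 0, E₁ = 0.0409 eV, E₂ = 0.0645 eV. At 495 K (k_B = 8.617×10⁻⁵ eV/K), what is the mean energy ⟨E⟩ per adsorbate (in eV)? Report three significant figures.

0.0186 eV

k_BT = 8.617×10⁻⁵ × 495 K = 0.042654 eV.
Eᵢ/kT = 0, 0.95888, 1.5122.
Z = Σ e^(−Eᵢ/kT) = e^(−0) + e^(−0.95888) + e^(−1.5122) = 1.0000 + 0.38332 + 0.22042 = 1.6037.
⟨E⟩ = Σ Eᵢ e^(−Eᵢ/kT) / Z = (0·1.0000 + 0.0409·0.38332 + 0.0645·0.22042) / 1.6037 = 0.0186 eV.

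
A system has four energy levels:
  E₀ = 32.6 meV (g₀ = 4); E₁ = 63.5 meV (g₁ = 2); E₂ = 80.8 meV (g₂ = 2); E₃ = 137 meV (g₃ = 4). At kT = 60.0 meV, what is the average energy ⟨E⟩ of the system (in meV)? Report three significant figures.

55.2 meV

Eᵢ/kT = 0.54333, 1.0583, 1.3467, 2.2833.
Z = Σ gᵢe^(−Eᵢ/kT) = 4·e^(−0.54333) + 2·e^(−1.0583) + 2·e^(−1.3467) + 4·e^(−2.2833) = 2.3232 + 0.69409 + 0.52019 + 0.40779 = 3.9453.
⟨E⟩ = Σ Eᵢ gᵢe^(−Eᵢ/kT) / Z = (32.6·2.3232 + 63.5·0.69409 + 80.8·0.52019 + 137·0.40779) / 3.9453 = 55.2 meV.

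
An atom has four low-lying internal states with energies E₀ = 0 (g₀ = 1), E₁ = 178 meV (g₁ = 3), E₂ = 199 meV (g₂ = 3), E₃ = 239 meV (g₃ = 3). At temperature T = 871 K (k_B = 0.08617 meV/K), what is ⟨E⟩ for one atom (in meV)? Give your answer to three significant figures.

75.3 meV

k_BT = 0.08617 × 871 K = 75.054 meV.
Eᵢ/kT = 0, 2.3716, 2.6514, 3.1844.
Z = Σ gᵢe^(−Eᵢ/kT) = 1·e^(−0) + 3·e^(−2.3716) + 3·e^(−2.6514) + 3·e^(−3.1844) = 1.0000 + 0.27999 + 0.21166 + 0.12421 = 1.6159.
⟨E⟩ = Σ Eᵢ gᵢe^(−Eᵢ/kT) / Z = (0·1.0000 + 178·0.27999 + 199·0.21166 + 239·0.12421) / 1.6159 = 75.3 meV.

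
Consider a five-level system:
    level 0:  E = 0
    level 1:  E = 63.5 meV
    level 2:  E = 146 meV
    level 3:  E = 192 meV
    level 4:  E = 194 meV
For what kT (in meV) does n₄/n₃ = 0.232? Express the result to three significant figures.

1.37 meV

n₄/n₃ = exp[−(E₄−E₃)/kT] = 0.232.
⇒ (E₄−E₃)/kT = ln(1/0.232) = ln(4.3103) = 1.4610.
kT = 2 meV / 1.4610 = 1.37 meV.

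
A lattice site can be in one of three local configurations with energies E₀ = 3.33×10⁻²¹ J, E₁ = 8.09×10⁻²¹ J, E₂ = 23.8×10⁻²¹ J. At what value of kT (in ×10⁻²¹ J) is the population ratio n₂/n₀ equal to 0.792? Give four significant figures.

n₂/n₀ = exp[−(E₂−E₀)/kT] = 0.792.
⇒ (E₂−E₀)/kT = ln(1/0.792) = ln(1.26263) = 0.233197.
kT = 20.47 ×10⁻²¹ J / 0.233197 = 87.78 ×10⁻²¹ J.

87.78 ×10⁻²¹ J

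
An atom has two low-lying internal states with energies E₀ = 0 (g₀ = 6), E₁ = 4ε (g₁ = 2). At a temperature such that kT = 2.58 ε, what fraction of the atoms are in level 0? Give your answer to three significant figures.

Eᵢ/kT = 0, 1.5504.
Z = Σ gᵢe^(−Eᵢ/kT) = 6·e^(−0) + 2·e^(−1.5504) = 6.0000 + 0.42433 = 6.4243.
P₀ = g₀ e^(−E₀/kT) / Z = 6.0000/6.4243 = 0.934.

0.934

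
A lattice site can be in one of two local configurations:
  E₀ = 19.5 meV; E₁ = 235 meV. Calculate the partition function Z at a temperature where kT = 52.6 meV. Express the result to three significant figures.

Eᵢ/kT = 0.37072, 4.4677.
Z = Σ e^(−Eᵢ/kT) = e^(−0.37072) + e^(−4.4677) = 0.69024 + 0.011474 = 0.70171.

Z = 0.702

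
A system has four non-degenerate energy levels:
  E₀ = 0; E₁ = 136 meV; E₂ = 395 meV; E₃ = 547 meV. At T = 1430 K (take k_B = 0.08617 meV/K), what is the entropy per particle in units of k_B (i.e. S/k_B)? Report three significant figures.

0.721

k_BT = 0.08617 × 1430 K = 123.22 meV.
Eᵢ/kT = 0, 1.1037, 3.2056, 4.4392.
Z = Σ e^(−Eᵢ/kT) = e^(−0) + e^(−1.1037) + e^(−3.2056) + e^(−4.4392) = 1.0000 + 0.33164 + 0.040535 + 0.011805 = 1.3840.
⟨E⟩ = Σ EᵢPᵢ = 48.823 meV.
S/k_B = ln Z + ⟨E⟩/kT = ln(1.3840) + 48.823/123.22 = 0.32498 + 0.39623 = 0.721.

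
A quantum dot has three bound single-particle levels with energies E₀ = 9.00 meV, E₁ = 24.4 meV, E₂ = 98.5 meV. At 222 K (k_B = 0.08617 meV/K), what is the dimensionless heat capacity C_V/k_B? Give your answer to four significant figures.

k_BT = 0.08617 × 222 K = 19.1297 meV.
Eᵢ/kT = 0.470473, 1.27550, 5.14906.
Z = Σ e^(−Eᵢ/kT) = e^(−0.470473) + e^(−1.27550) + e^(−5.14906) = 0.624707 + 0.279291 + 0.00580486 = 0.909803.
⟨E⟩ = 14.2985 meV, ⟨E²⟩ = 300.285 meV².
C_V/k_B = (⟨E²⟩ − ⟨E⟩²)/(kT)² = (300.285 − 204.447)/365.945 = 0.2619.

0.2619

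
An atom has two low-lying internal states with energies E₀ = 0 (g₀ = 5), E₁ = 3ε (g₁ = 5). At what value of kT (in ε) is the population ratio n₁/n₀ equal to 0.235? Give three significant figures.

2.07 ε

n₁/n₀ = (g₁/g₀) exp[−(E₁−E₀)/kT] = 0.235.
⇒ (E₁−E₀)/kT = ln((5/5)/0.235) = ln(4.2553) = 1.4482.
kT = 3ε / 1.4482 = 2.07 ε.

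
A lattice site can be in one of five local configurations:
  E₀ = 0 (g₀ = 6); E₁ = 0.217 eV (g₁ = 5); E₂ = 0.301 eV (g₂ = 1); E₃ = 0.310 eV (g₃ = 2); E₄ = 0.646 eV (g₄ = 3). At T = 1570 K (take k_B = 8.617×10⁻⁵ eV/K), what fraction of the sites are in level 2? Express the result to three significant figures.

0.0147

k_BT = 8.617×10⁻⁵ × 1570 K = 0.13529 eV.
Eᵢ/kT = 0, 1.6040, 2.2249, 2.2914, 4.7749.
Z = Σ gᵢe^(−Eᵢ/kT) = 6·e^(−0) + 5·e^(−1.6040) + 1·e^(−2.2249) + 2·e^(−2.2914) + 3·e^(−4.7749) = 6.0000 + 1.0055 + 0.10808 + 0.20225 + 0.025317 = 7.3411.
P₂ = g₂ e^(−E₂/kT) / Z = 0.10808/7.3411 = 0.0147.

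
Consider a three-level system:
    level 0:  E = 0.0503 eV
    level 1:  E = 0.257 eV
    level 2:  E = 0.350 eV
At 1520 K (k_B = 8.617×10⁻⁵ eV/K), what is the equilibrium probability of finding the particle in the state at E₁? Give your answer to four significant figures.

0.1578

k_BT = 8.617×10⁻⁵ × 1520 K = 0.130978 eV.
Eᵢ/kT = 0.384034, 1.96216, 2.67220.
Z = Σ e^(−Eᵢ/kT) = e^(−0.384034) + e^(−1.96216) + e^(−2.67220) = 0.681108 + 0.140554 + 0.0691000 = 0.890762.
P₁ = e^(−E₁/kT) / Z = 0.140554/0.890762 = 0.1578.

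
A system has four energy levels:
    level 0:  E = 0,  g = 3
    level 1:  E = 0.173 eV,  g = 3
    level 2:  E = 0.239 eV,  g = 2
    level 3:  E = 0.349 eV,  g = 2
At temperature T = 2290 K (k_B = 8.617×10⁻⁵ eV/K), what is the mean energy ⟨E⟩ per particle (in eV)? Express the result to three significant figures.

k_BT = 8.617×10⁻⁵ × 2290 K = 0.19733 eV.
Eᵢ/kT = 0, 0.87670, 1.2112, 1.7686.
Z = Σ gᵢe^(−Eᵢ/kT) = 3·e^(−0) + 3·e^(−0.87670) + 2·e^(−1.2112) + 2·e^(−1.7686) = 3.0000 + 1.2485 + 0.59568 + 0.34114 = 5.1853.
⟨E⟩ = Σ Eᵢ gᵢe^(−Eᵢ/kT) / Z = (0·3.0000 + 0.173·1.2485 + 0.239·0.59568 + 0.349·0.34114) / 5.1853 = 0.0921 eV.

0.0921 eV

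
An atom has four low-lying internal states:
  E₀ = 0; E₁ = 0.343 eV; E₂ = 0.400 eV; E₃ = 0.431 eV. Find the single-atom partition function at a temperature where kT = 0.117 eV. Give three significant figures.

Z = 1.11

Eᵢ/kT = 0, 2.9316, 3.4188, 3.6838.
Z = Σ e^(−Eᵢ/kT) = e^(−0) + e^(−2.9316) + e^(−3.4188) + e^(−3.6838) = 1.0000 + 0.053312 + 0.032752 + 0.025127 = 1.1112.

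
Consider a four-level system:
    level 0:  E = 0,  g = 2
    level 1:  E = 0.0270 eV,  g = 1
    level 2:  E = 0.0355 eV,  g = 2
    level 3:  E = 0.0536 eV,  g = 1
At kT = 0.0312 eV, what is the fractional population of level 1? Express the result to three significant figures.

0.130

Eᵢ/kT = 0, 0.86538, 1.1378, 1.7179.
Z = Σ gᵢe^(−Eᵢ/kT) = 2·e^(−0) + 1·e^(−0.86538) + 2·e^(−1.1378) + 1·e^(−1.7179) = 2.0000 + 0.42089 + 0.64105 + 0.17944 = 3.2414.
P₁ = g₁ e^(−E₁/kT) / Z = 0.42089/3.2414 = 0.130.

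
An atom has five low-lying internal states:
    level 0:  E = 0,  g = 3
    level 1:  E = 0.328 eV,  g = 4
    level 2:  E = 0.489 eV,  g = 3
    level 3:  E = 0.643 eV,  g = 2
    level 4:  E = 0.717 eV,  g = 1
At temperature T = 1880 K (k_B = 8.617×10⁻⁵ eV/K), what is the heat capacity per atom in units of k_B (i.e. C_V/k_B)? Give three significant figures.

k_BT = 8.617×10⁻⁵ × 1880 K = 0.16200 eV.
Eᵢ/kT = 0, 2.0247, 3.0185, 3.9691, 4.4259.
Z = Σ gᵢe^(−Eᵢ/kT) = 3·e^(−0) + 4·e^(−2.0247) + 3·e^(−3.0185) + 2·e^(−3.9691) + 1·e^(−4.4259) = 3.0000 + 0.52813 + 0.14662 + 0.037781 + 0.011963 = 3.7245.
⟨E⟩ = 0.074586 eV, ⟨E²⟩ = 0.030514 eV².
C_V/k_B = (⟨E²⟩ − ⟨E⟩²)/(kT)² = (0.030514 − 0.0055631)/0.026244 = 0.951.

0.951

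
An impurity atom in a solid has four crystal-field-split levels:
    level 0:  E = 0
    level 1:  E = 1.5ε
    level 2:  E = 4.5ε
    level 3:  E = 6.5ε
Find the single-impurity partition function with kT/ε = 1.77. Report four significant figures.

Z = 1.533

Eᵢ/kT = 0, 0.847458, 2.54237, 3.67232.
Z = Σ e^(−Eᵢ/kT) = e^(−0) + e^(−0.847458) + e^(−2.54237) + e^(−3.67232) = 1.00000 + 0.428503 + 0.0786797 + 0.0254174 = 1.53260.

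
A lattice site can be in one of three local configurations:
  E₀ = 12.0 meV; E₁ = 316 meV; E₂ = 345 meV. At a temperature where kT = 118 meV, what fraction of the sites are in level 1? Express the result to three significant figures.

Eᵢ/kT = 0.10169, 2.6780, 2.9237.
Z = Σ e^(−Eᵢ/kT) = e^(−0.10169) + e^(−2.6780) + e^(−2.9237) = 0.90331 + 0.068700 + 0.053735 = 1.0257.
P₁ = e^(−E₁/kT) / Z = 0.068700/1.0257 = 0.0670.

0.0670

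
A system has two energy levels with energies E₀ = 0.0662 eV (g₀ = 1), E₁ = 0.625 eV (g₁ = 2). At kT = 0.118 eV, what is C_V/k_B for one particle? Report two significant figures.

0.38

Eᵢ/kT = 0.5610, 5.297.
Z = Σ gᵢe^(−Eᵢ/kT) = 1·e^(−0.5610) + 2·e^(−5.297) = 0.5706 + 0.01001 = 0.5806.
⟨E⟩ = 0.07584 eV, ⟨E²⟩ = 0.01104 eV².
C_V/k_B = (⟨E²⟩ − ⟨E⟩²)/(kT)² = (0.01104 − 0.005752)/0.01392 = 0.38.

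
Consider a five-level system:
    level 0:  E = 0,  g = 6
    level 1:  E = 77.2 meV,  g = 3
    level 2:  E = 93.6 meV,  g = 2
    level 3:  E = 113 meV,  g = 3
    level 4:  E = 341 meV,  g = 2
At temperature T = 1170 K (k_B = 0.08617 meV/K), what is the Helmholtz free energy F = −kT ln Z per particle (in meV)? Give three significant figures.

-224 meV

k_BT = 0.08617 × 1170 K = 100.82 meV.
Eᵢ/kT = 0, 0.76572, 0.92839, 1.1208, 3.3823.
Z = Σ gᵢe^(−Eᵢ/kT) = 6·e^(−0) + 3·e^(−0.76572) + 2·e^(−0.92839) + 3·e^(−1.1208) + 2·e^(−3.3823) = 6.0000 + 1.3950 + 0.79038 + 0.97806 + 0.067938 = 9.2314.
F = −kT ln Z = −100.82 × ln(9.2314) = −100.82 × 2.2226 = -224 meV.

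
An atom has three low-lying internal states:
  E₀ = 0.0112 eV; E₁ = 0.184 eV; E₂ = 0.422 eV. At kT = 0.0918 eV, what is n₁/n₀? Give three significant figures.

n₁/n₀ = exp[−(E₁−E₀)/kT] = exp(−(0.1728 eV)/(0.0918 eV)) = exp(-1.8824) = 0.152.

0.152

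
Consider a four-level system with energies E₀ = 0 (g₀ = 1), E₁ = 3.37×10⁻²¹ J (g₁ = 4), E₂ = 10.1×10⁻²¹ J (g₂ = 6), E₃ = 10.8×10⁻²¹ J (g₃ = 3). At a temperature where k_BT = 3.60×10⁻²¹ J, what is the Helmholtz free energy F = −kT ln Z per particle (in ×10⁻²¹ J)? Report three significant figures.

-4.05 ×10⁻²¹ J

Eᵢ/kT = 0, 0.93611, 2.8056, 3.0000.
Z = Σ gᵢe^(−Eᵢ/kT) = 1·e^(−0) + 4·e^(−0.93611) + 6·e^(−2.8056) + 3·e^(−3.0000) = 1.0000 + 1.5686 + 0.36282 + 0.14936 = 3.0808.
F = −kT ln Z = −3.60 × ln(3.0808) = −3.60 × 1.1252 = -4.05 ×10⁻²¹ J.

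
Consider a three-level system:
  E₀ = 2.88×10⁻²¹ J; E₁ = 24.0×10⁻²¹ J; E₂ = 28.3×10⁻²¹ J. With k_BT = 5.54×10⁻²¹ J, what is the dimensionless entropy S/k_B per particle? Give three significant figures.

0.159

Eᵢ/kT = 0.51986, 4.3321, 5.1083.
Z = Σ e^(−Eᵢ/kT) = e^(−0.51986) + e^(−4.3321) + e^(−5.1083) = 0.59460 + 0.013140 + 0.0060464 = 0.61379.
⟨E⟩ = Σ EᵢPᵢ = 3.5825 ×10⁻²¹ J.
S/k_B = ln Z + ⟨E⟩/kT = ln(0.61379) + 3.5825/5.54 = -0.48810 + 0.64666 = 0.159.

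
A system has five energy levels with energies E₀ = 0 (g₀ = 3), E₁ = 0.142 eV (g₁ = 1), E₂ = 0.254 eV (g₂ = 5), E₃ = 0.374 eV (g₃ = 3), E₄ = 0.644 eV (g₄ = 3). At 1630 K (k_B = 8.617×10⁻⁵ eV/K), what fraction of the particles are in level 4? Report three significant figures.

0.00692

k_BT = 8.617×10⁻⁵ × 1630 K = 0.14046 eV.
Eᵢ/kT = 0, 1.0110, 1.8083, 2.6627, 4.5849.
Z = Σ gᵢe^(−Eᵢ/kT) = 3·e^(−0) + 1·e^(−1.0110) + 5·e^(−1.8083) + 3·e^(−2.6627) + 3·e^(−4.5849) = 3.0000 + 0.36385 + 0.81966 + 0.20928 + 0.030614 = 4.4234.
P₄ = g₄ e^(−E₄/kT) / Z = 0.030614/4.4234 = 0.00692.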